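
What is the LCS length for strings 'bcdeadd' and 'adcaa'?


DP table for LCS of 'bcdeadd' and 'adcaa':
       a  d  c  a  a
    0  0  0  0  0  0
  b 0  0  0  0  0  0
  c 0  0  0  1  1  1
  d 0  0  1  1  1  1
  e 0  0  1  1  1  1
  a 0  1  1  1  2  2
  d 0  1  2  2  2  2
  d 0  1  2  2  2  2
LCS: 'ca'
LCS length = 2

2


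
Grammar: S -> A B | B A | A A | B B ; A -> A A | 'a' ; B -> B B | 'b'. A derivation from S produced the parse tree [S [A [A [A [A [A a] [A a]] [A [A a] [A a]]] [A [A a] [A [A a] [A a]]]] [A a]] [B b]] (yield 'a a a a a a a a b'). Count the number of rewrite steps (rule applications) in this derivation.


Every bracketed nonterminal node [X ...] in the tree is produced by exactly one rule application.
Reading the tree off as a leftmost derivation:
  Step 1: S  =>  A B   (applied S -> A B)
  Step 2: A B  =>  A A B   (applied A -> A A)
  Step 3: A A B  =>  A A A B   (applied A -> A A)
  Step 4: A A A B  =>  A A A A B   (applied A -> A A)
  Step 5: A A A A B  =>  A A A A A B   (applied A -> A A)
  Step 6: A A A A A B  =>  a A A A A B   (applied A -> a)
  Step 7: a A A A A B  =>  a a A A A B   (applied A -> a)
  Step 8: a a A A A B  =>  a a A A A A B   (applied A -> A A)
  Step 9: a a A A A A B  =>  a a a A A A B   (applied A -> a)
  Step 10: a a a A A A B  =>  a a a a A A B   (applied A -> a)
  Step 11: a a a a A A B  =>  a a a a A A A B   (applied A -> A A)
  Step 12: a a a a A A A B  =>  a a a a a A A B   (applied A -> a)
  Step 13: a a a a a A A B  =>  a a a a a A A A B   (applied A -> A A)
  Step 14: a a a a a A A A B  =>  a a a a a a A A B   (applied A -> a)
  Step 15: a a a a a a A A B  =>  a a a a a a a A B   (applied A -> a)
  Step 16: a a a a a a a A B  =>  a a a a a a a a B   (applied A -> a)
  Step 17: a a a a a a a a B  =>  a a a a a a a a b   (applied B -> b)
Final yield: a a a a a a a a b
Total rewrite steps: 17

17


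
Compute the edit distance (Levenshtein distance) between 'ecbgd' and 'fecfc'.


Building DP table for s1='ecbgd' (len 5) and s2='fecfc' (len 5):
       f  e  c  f  c
    0  1  2  3  4  5
  e 1  1  1  2  3  4
  c 2  2  2  1  2  3
  b 3  3  3  2  2  3
  g 4  4  4  3  3  3
  d 5  5  5  4  4  4
Edit distance = dp[5][5] = 4

4


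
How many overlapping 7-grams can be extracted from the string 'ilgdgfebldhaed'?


String 'ilgdgfebldhaed' has length L = 14.
Number of overlapping n-grams = L - n + 1
Substituting: 14 - 7 + 1 = 8

8


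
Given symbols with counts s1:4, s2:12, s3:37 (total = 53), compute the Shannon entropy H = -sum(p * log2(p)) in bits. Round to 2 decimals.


Computing entropy H = -sum(p_i * log2(p_i)):
  s1: p = 4/53 = 0.0755, -p*log2(p) = 0.2814
  s2: p = 12/53 = 0.2264, -p*log2(p) = 0.4852
  s3: p = 37/53 = 0.6981, -p*log2(p) = 0.3619
H = sum of terms = 1.1285
Rounded to 2 decimals: 1.13

1.13


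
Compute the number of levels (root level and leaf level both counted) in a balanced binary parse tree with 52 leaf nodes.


In a balanced binary tree with n leaves the deepest leaf is ceil(log2(n)) edges below the root,
so counting node levels inclusive of root and leaves gives ceil(log2(n)) + 1 levels.
log2(52) = 5.7004
ceil(5.7004) = 6
levels = 6 + 1 = 7

7


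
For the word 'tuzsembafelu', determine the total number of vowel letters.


Scanning each character of 'tuzsembafelu':
  Position 1: 't' -> consonant (running count: 0)
  Position 2: 'u' -> vowel (running count: 1)
  Position 3: 'z' -> consonant (running count: 1)
  Position 4: 's' -> consonant (running count: 1)
  Position 5: 'e' -> vowel (running count: 2)
  Position 6: 'm' -> consonant (running count: 2)
  Position 7: 'b' -> consonant (running count: 2)
  Position 8: 'a' -> vowel (running count: 3)
  Position 9: 'f' -> consonant (running count: 3)
  Position 10: 'e' -> vowel (running count: 4)
  Position 11: 'l' -> consonant (running count: 4)
  Position 12: 'u' -> vowel (running count: 5)
Total vowels: 5

5


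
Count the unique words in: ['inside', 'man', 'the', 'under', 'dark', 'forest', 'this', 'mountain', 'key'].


Listing all tokens and tracking unique types:
  Token 1: 'inside' -> NEW (unique so far: 1)
  Token 2: 'man' -> NEW (unique so far: 2)
  Token 3: 'the' -> NEW (unique so far: 3)
  Token 4: 'under' -> NEW (unique so far: 4)
  Token 5: 'dark' -> NEW (unique so far: 5)
  Token 6: 'forest' -> NEW (unique so far: 6)
  Token 7: 'this' -> NEW (unique so far: 7)
  Token 8: 'mountain' -> NEW (unique so far: 8)
  Token 9: 'key' -> NEW (unique so far: 9)
Unique types: ('dark', 'forest', 'inside', 'key', 'man', 'mountain', 'the', 'this', 'under')
Vocabulary size: 9

9


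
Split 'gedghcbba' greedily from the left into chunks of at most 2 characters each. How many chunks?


'gedghcbba' has 9 characters.
Chunking with max size 2:
  Chunk 1: 'ge' (positions 0-1)
  Chunk 2: 'dg' (positions 2-3)
  Chunk 3: 'hc' (positions 4-5)
  Chunk 4: 'bb' (positions 6-7)
  Chunk 5: 'a' (positions 8-8)
Total chunks: ceil(9 / 2) = 5

5


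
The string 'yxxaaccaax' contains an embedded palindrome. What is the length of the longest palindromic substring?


Scanning 'yxxaaccaax' for palindromic substrings.
Substring at positions 2-9: 'xaaccaax'.
Check: reverse('xaaccaax') = 'xaaccaax' -> palindrome confirmed.
Neighbouring characters ('x' / '-') break symmetry, so it cannot extend further.
No longer palindromic substring exists; longest length = 8

8


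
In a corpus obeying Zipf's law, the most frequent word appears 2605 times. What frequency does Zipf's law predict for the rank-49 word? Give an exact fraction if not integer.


Zipf's law: freq(rank) = f1 / rank
f1 = 2605, rank = 49
freq = 2605 / 49
GCD(2605, 49) = 1
Simplified: 2605/49

2605/49


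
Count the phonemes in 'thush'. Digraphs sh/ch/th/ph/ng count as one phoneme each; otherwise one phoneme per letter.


Parsing 'thush' greedily, digraphs first:
  'th' -> digraph (1 consonant phoneme) (phonemes so far: 1)
  'u' -> vowel phoneme (phonemes so far: 2)
  'sh' -> digraph (1 consonant phoneme) (phonemes so far: 3)
Total phonemes: 3

3


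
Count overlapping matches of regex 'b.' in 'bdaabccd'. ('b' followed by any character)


Pattern: b. means 'b' followed by any character.
Scanning 'bdaabccd' position-by-position:
  Pos 0: window 'bd' -> MATCH
  Pos 1: window 'da' -> no
  Pos 2: window 'aa' -> no
  Pos 3: window 'ab' -> no
  Pos 4: window 'bc' -> MATCH
  Pos 5: window 'cc' -> no
  Pos 6: window 'cd' -> no
  Pos 7: window 'd' -> no
Total matches: 2

2


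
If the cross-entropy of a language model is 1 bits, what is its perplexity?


Perplexity formula: PP = 2^H
H = 1
PP = 2^1
Steps: 2^1 = 2
PP = 2

2


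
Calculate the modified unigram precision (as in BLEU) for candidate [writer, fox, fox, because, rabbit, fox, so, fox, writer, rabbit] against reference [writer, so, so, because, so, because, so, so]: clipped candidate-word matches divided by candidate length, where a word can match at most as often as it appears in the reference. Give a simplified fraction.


Reference word counts: {'because': 2, 'so': 5, 'writer': 1}
Checking each candidate word (with clipping):
  'writer' -> in reference (ref count 1, used 1/1) -> match (matches: 1)
  'fox' -> not in reference -> no match (matches: 1)
  'fox' -> not in reference -> no match (matches: 1)
  'because' -> in reference (ref count 2, used 1/2) -> match (matches: 2)
  'rabbit' -> not in reference -> no match (matches: 2)
  'fox' -> not in reference -> no match (matches: 2)
  'so' -> in reference (ref count 5, used 1/5) -> match (matches: 3)
  'fox' -> not in reference -> no match (matches: 3)
  'writer' -> ref count 1 already used up (1/1) -> clipped, no match (matches: 3)
  'rabbit' -> not in reference -> no match (matches: 3)
Clipped matches: 3, Candidate length: 10
Precision = 3/10

3/10


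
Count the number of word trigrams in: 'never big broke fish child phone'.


Word trigrams from [6] words:
  Trigram 1: (never big broke)
  Trigram 2: (big broke fish)
  Trigram 3: (broke fish child)
  Trigram 4: (fish child phone)
Total word trigrams: 6 - 2 = 4

4


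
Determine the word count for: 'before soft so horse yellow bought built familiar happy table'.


Counting words by splitting on spaces:
  Word 1: 'before'
  Word 2: 'soft'
  Word 3: 'so'
  Word 4: 'horse'
  Word 5: 'yellow'
  Word 6: 'bought'
  Word 7: 'built'
  Word 8: 'familiar'
  Word 9: 'happy'
  Word 10: 'table'
Total words: 10

10


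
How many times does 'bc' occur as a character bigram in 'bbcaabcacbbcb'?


Scanning 'bbcaabcacbbcb' for bigram 'bc':
  Position 0: 'bb' -> no
  Position 1: 'bc' -> MATCH
  Position 2: 'ca' -> no
  Position 3: 'aa' -> no
  Position 4: 'ab' -> no
  Position 5: 'bc' -> MATCH
  Position 6: 'ca' -> no
  Position 7: 'ac' -> no
  Position 8: 'cb' -> no
  Position 9: 'bb' -> no
  Position 10: 'bc' -> MATCH
  Position 11: 'cb' -> no
Total matches: 3

3


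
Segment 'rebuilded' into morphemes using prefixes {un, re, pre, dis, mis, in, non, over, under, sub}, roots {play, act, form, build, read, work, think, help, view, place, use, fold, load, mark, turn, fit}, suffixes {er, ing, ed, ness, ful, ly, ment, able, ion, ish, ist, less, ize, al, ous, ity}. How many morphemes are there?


Segmenting 'rebuilded' against the inventory:
  're' -> prefix (morpheme 1)
  'build' -> root (morpheme 2)
  'ed' -> suffix (morpheme 3)
Total morphemes: 3

3


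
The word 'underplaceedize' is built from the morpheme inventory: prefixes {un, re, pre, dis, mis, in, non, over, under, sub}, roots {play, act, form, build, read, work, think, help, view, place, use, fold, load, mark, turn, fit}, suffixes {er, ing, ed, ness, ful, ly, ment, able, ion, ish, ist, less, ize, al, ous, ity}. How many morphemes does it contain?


Segmenting 'underplaceedize' against the inventory:
  'under' -> prefix (morpheme 1)
  'place' -> root (morpheme 2)
  'ed' -> suffix (morpheme 3)
  'ize' -> suffix (morpheme 4)
Total morphemes: 4

4


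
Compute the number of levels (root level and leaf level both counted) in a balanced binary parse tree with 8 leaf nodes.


In a balanced binary tree with n leaves the deepest leaf is ceil(log2(n)) edges below the root,
so counting node levels inclusive of root and leaves gives ceil(log2(n)) + 1 levels.
log2(8) = 3.0000
ceil(3.0000) = 3
levels = 3 + 1 = 4

4


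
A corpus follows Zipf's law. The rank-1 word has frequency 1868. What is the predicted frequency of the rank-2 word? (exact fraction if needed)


Zipf's law: freq(rank) = f1 / rank
f1 = 1868, rank = 2
freq = 1868 / 2
= 934

934


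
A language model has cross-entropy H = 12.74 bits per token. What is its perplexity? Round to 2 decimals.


Perplexity formula: PP = 2^H
H = 12.74
PP = 2^12.74
Decompose: 2^12.74 = 2^12 * 2^0.74
2^12 = 4096, 2^0.74 ~ 1.6701758
PP ~ 4096 * 1.6701758 = 6841.0400768
Rounded to 2 decimals: 6841.04

6841.04


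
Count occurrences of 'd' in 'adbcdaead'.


Scanning 'adbcdaead' for 'd':
  Position 1: 'd' -> MATCH (count: 1)
  Position 4: 'd' -> MATCH (count: 2)
  Position 8: 'd' -> MATCH (count: 3)
Total occurrences of 'd': 3

3


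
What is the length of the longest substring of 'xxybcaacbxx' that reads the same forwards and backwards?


Scanning 'xxybcaacbxx' for palindromic substrings.
Substring at positions 3-8: 'bcaacb'.
Check: reverse('bcaacb') = 'bcaacb' -> palindrome confirmed.
Neighbouring characters ('y' / 'x') break symmetry, so it cannot extend further.
No longer palindromic substring exists; longest length = 6

6


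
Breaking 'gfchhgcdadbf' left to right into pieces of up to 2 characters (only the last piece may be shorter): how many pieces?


'gfchhgcdadbf' has 12 characters.
Chunking with max size 2:
  Chunk 1: 'gf' (positions 0-1)
  Chunk 2: 'ch' (positions 2-3)
  Chunk 3: 'hg' (positions 4-5)
  Chunk 4: 'cd' (positions 6-7)
  Chunk 5: 'ad' (positions 8-9)
  Chunk 6: 'bf' (positions 10-11)
Total chunks: ceil(12 / 2) = 6

6


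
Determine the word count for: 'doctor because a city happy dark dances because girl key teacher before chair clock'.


Counting words by splitting on spaces:
  Word 1: 'doctor'
  Word 2: 'because'
  Word 3: 'a'
  Word 4: 'city'
  Word 5: 'happy'
  Word 6: 'dark'
  Word 7: 'dances'
  Word 8: 'because'
  Word 9: 'girl'
  Word 10: 'key'
  Word 11: 'teacher'
  Word 12: 'before'
  Word 13: 'chair'
  Word 14: 'clock'
Total words: 14

14


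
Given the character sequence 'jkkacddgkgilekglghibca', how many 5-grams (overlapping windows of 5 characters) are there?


String 'jkkacddgkgilekglghibca' has length L = 22.
Number of overlapping n-grams = L - n + 1
Substituting: 22 - 5 + 1 = 18

18


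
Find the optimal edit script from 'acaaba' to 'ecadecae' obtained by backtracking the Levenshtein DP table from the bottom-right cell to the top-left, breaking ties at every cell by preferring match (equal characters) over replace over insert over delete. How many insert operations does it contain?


Edit distance = 5. Backtracking from cell (6, 8) with preference match > replace > insert > delete,
then listing the resulting alignment 'acaaba' -> 'ecadecae' left to right:
  Step 1: replace a->e
  Step 2: keep 'c'
  Step 3: keep 'a'
  Step 4: insert 'd' [insertion #1]
  Step 5: replace a->e
  Step 6: replace b->c
  Step 7: keep 'a'
  Step 8: insert 'e' [insertion #2]
Total insertions: 2

2


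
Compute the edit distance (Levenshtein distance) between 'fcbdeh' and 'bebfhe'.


Building DP table for s1='fcbdeh' (len 6) and s2='bebfhe' (len 6):
       b  e  b  f  h  e
    0  1  2  3  4  5  6
  f 1  1  2  3  3  4  5
  c 2  2  2  3  4  4  5
  b 3  2  3  2  3  4  5
  d 4  3  3  3  3  4  5
  e 5  4  3  4  4  4  4
  h 6  5  4  4  5  4  5
Edit distance = dp[6][6] = 5

5


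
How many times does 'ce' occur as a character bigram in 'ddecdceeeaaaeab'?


Scanning 'ddecdceeeaaaeab' for bigram 'ce':
  Position 0: 'dd' -> no
  Position 1: 'de' -> no
  Position 2: 'ec' -> no
  Position 3: 'cd' -> no
  Position 4: 'dc' -> no
  Position 5: 'ce' -> MATCH
  Position 6: 'ee' -> no
  Position 7: 'ee' -> no
  Position 8: 'ea' -> no
  Position 9: 'aa' -> no
  Position 10: 'aa' -> no
  Position 11: 'ae' -> no
  Position 12: 'ea' -> no
  Position 13: 'ab' -> no
Total matches: 1

1


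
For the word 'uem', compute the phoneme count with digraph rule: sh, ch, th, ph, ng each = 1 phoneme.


Parsing 'uem' greedily, digraphs first:
  'u' -> vowel phoneme (phonemes so far: 1)
  'e' -> vowel phoneme (phonemes so far: 2)
  'm' -> consonant phoneme (phonemes so far: 3)
Total phonemes: 3

3


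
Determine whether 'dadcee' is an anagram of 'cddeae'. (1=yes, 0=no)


Sort characters of 'dadcee': 'acddee'
Sort characters of 'cddeae': 'acddee'
Sorted forms match -> they ARE anagrams
Result: 1

1


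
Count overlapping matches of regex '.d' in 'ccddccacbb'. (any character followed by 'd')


Pattern: .d means any character followed by 'd'.
Scanning 'ccddccacbb' position-by-position:
  Pos 0: window 'cc' -> no
  Pos 1: window 'cd' -> MATCH
  Pos 2: window 'dd' -> MATCH
  Pos 3: window 'dc' -> no
  Pos 4: window 'cc' -> no
  Pos 5: window 'ca' -> no
  Pos 6: window 'ac' -> no
  Pos 7: window 'cb' -> no
  Pos 8: window 'bb' -> no
  Pos 9: window 'b' -> no
Total matches: 2

2


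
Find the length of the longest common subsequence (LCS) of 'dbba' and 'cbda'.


DP table for LCS of 'dbba' and 'cbda':
       c  b  d  a
    0  0  0  0  0
  d 0  0  0  1  1
  b 0  0  1  1  1
  b 0  0  1  1  1
  a 0  0  1  1  2
LCS: 'da'
LCS length = 2

2


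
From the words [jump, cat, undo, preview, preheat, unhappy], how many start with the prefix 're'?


Checking each word for prefix 're':
  'jump' -> no (count: 0)
  'cat' -> no (count: 0)
  'undo' -> no (count: 0)
  'preview' -> no (count: 0)
  'preheat' -> no (count: 0)
  'unhappy' -> no (count: 0)
Total with prefix 're': 0

0


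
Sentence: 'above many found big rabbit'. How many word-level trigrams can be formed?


Word trigrams from [5] words:
  Trigram 1: (above many found)
  Trigram 2: (many found big)
  Trigram 3: (found big rabbit)
Total word trigrams: 5 - 2 = 3

3


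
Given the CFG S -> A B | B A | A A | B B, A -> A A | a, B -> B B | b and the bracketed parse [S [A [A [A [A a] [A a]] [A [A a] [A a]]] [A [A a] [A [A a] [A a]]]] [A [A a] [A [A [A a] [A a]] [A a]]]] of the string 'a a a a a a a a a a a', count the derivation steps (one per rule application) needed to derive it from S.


Every bracketed nonterminal node [X ...] in the tree is produced by exactly one rule application.
Reading the tree off as a leftmost derivation:
  Step 1: S  =>  A A   (applied S -> A A)
  Step 2: A A  =>  A A A   (applied A -> A A)
  Step 3: A A A  =>  A A A A   (applied A -> A A)
  Step 4: A A A A  =>  A A A A A   (applied A -> A A)
  Step 5: A A A A A  =>  a A A A A   (applied A -> a)
  Step 6: a A A A A  =>  a a A A A   (applied A -> a)
  Step 7: a a A A A  =>  a a A A A A   (applied A -> A A)
  Step 8: a a A A A A  =>  a a a A A A   (applied A -> a)
  Step 9: a a a A A A  =>  a a a a A A   (applied A -> a)
  Step 10: a a a a A A  =>  a a a a A A A   (applied A -> A A)
  Step 11: a a a a A A A  =>  a a a a a A A   (applied A -> a)
  Step 12: a a a a a A A  =>  a a a a a A A A   (applied A -> A A)
  Step 13: a a a a a A A A  =>  a a a a a a A A   (applied A -> a)
  Step 14: a a a a a a A A  =>  a a a a a a a A   (applied A -> a)
  Step 15: a a a a a a a A  =>  a a a a a a a A A   (applied A -> A A)
  Step 16: a a a a a a a A A  =>  a a a a a a a a A   (applied A -> a)
  Step 17: a a a a a a a a A  =>  a a a a a a a a A A   (applied A -> A A)
  Step 18: a a a a a a a a A A  =>  a a a a a a a a A A A   (applied A -> A A)
  Step 19: a a a a a a a a A A A  =>  a a a a a a a a a A A   (applied A -> a)
  Step 20: a a a a a a a a a A A  =>  a a a a a a a a a a A   (applied A -> a)
  Step 21: a a a a a a a a a a A  =>  a a a a a a a a a a a   (applied A -> a)
Final yield: a a a a a a a a a a a
Total rewrite steps: 21

21


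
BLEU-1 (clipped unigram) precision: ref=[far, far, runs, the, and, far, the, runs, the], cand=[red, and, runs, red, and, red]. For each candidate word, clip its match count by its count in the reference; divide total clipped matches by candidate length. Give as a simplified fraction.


Reference word counts: {'and': 1, 'far': 3, 'runs': 2, 'the': 3}
Checking each candidate word (with clipping):
  'red' -> not in reference -> no match (matches: 0)
  'and' -> in reference (ref count 1, used 1/1) -> match (matches: 1)
  'runs' -> in reference (ref count 2, used 1/2) -> match (matches: 2)
  'red' -> not in reference -> no match (matches: 2)
  'and' -> ref count 1 already used up (1/1) -> clipped, no match (matches: 2)
  'red' -> not in reference -> no match (matches: 2)
Clipped matches: 2, Candidate length: 6
Precision = 2/6 = 1/3

1/3


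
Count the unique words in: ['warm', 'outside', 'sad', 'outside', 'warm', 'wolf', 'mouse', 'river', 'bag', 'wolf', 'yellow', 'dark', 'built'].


Listing all tokens and tracking unique types:
  Token 1: 'warm' -> NEW (unique so far: 1)
  Token 2: 'outside' -> NEW (unique so far: 2)
  Token 3: 'sad' -> NEW (unique so far: 3)
  Token 4: 'outside' -> duplicate (unique so far: 3)
  Token 5: 'warm' -> duplicate (unique so far: 3)
  Token 6: 'wolf' -> NEW (unique so far: 4)
  Token 7: 'mouse' -> NEW (unique so far: 5)
  Token 8: 'river' -> NEW (unique so far: 6)
  Token 9: 'bag' -> NEW (unique so far: 7)
  Token 10: 'wolf' -> duplicate (unique so far: 7)
  Token 11: 'yellow' -> NEW (unique so far: 8)
  Token 12: 'dark' -> NEW (unique so far: 9)
  Token 13: 'built' -> NEW (unique so far: 10)
Unique types: ('bag', 'built', 'dark', 'mouse', 'outside', 'river', 'sad', 'warm', 'wolf', 'yellow')
Vocabulary size: 10

10


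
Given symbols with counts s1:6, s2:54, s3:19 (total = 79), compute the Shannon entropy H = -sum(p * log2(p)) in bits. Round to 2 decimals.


Computing entropy H = -sum(p_i * log2(p_i)):
  s1: p = 6/79 = 0.0759, -p*log2(p) = 0.2824
  s2: p = 54/79 = 0.6835, -p*log2(p) = 0.3752
  s3: p = 19/79 = 0.2405, -p*log2(p) = 0.4944
H = sum of terms = 1.1520
Rounded to 2 decimals: 1.15

1.15


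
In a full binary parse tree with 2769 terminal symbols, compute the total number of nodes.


Leaf nodes (terminals): 2769
Internal nodes = n - 1 = 2769 - 1 = 2768
Total = leaves + internal = 2769 + 2768 = 5537

5537


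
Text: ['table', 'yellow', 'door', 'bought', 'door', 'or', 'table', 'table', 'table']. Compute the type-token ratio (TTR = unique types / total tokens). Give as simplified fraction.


Tokens: 9
Unique types: ('bought', 'door', 'or', 'table', 'yellow') = 5
TTR = 5/9
Already in lowest terms.

5/9


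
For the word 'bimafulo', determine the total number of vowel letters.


Scanning each character of 'bimafulo':
  Position 1: 'b' -> consonant (running count: 0)
  Position 2: 'i' -> vowel (running count: 1)
  Position 3: 'm' -> consonant (running count: 1)
  Position 4: 'a' -> vowel (running count: 2)
  Position 5: 'f' -> consonant (running count: 2)
  Position 6: 'u' -> vowel (running count: 3)
  Position 7: 'l' -> consonant (running count: 3)
  Position 8: 'o' -> vowel (running count: 4)
Total vowels: 4

4


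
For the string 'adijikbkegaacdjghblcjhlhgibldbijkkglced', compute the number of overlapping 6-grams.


String 'adijikbkegaacdjghblcjhlhgibldbijkkglced' has length L = 39.
Number of overlapping n-grams = L - n + 1
Substituting: 39 - 6 + 1 = 34

34


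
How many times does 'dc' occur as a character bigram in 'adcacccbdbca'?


Scanning 'adcacccbdbca' for bigram 'dc':
  Position 0: 'ad' -> no
  Position 1: 'dc' -> MATCH
  Position 2: 'ca' -> no
  Position 3: 'ac' -> no
  Position 4: 'cc' -> no
  Position 5: 'cc' -> no
  Position 6: 'cb' -> no
  Position 7: 'bd' -> no
  Position 8: 'db' -> no
  Position 9: 'bc' -> no
  Position 10: 'ca' -> no
Total matches: 1

1


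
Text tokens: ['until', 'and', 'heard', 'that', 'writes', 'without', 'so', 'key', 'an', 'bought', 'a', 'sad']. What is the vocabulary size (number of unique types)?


Listing all tokens and tracking unique types:
  Token 1: 'until' -> NEW (unique so far: 1)
  Token 2: 'and' -> NEW (unique so far: 2)
  Token 3: 'heard' -> NEW (unique so far: 3)
  Token 4: 'that' -> NEW (unique so far: 4)
  Token 5: 'writes' -> NEW (unique so far: 5)
  Token 6: 'without' -> NEW (unique so far: 6)
  Token 7: 'so' -> NEW (unique so far: 7)
  Token 8: 'key' -> NEW (unique so far: 8)
  Token 9: 'an' -> NEW (unique so far: 9)
  Token 10: 'bought' -> NEW (unique so far: 10)
  Token 11: 'a' -> NEW (unique so far: 11)
  Token 12: 'sad' -> NEW (unique so far: 12)
Unique types: ('a', 'an', 'and', 'bought', 'heard', 'key', 'sad', 'so', 'that', 'until', 'without', 'writes')
Vocabulary size: 12

12


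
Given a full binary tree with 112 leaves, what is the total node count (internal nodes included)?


Leaf nodes (terminals): 112
Internal nodes = n - 1 = 112 - 1 = 111
Total = leaves + internal = 112 + 111 = 223

223


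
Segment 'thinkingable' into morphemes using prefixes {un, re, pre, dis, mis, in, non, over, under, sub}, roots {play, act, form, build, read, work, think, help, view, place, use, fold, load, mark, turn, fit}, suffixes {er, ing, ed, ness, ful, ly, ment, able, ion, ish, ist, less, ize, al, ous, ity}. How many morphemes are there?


Segmenting 'thinkingable' against the inventory:
  'think' -> root (morpheme 1)
  'ing' -> suffix (morpheme 2)
  'able' -> suffix (morpheme 3)
Total morphemes: 3

3


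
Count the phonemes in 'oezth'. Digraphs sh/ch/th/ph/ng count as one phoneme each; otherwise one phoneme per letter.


Parsing 'oezth' greedily, digraphs first:
  'o' -> vowel phoneme (phonemes so far: 1)
  'e' -> vowel phoneme (phonemes so far: 2)
  'z' -> consonant phoneme (phonemes so far: 3)
  'th' -> digraph (1 consonant phoneme) (phonemes so far: 4)
Total phonemes: 4

4


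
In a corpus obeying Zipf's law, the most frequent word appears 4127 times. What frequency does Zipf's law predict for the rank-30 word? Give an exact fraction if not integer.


Zipf's law: freq(rank) = f1 / rank
f1 = 4127, rank = 30
freq = 4127 / 30
GCD(4127, 30) = 1
Simplified: 4127/30

4127/30


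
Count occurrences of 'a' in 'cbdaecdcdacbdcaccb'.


Scanning 'cbdaecdcdacbdcaccb' for 'a':
  Position 3: 'a' -> MATCH (count: 1)
  Position 9: 'a' -> MATCH (count: 2)
  Position 14: 'a' -> MATCH (count: 3)
Total occurrences of 'a': 3

3


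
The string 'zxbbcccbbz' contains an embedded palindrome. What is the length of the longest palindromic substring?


Scanning 'zxbbcccbbz' for palindromic substrings.
Substring at positions 2-8: 'bbcccbb'.
Check: reverse('bbcccbb') = 'bbcccbb' -> palindrome confirmed.
Neighbouring characters ('x' / 'z') break symmetry, so it cannot extend further.
No longer palindromic substring exists; longest length = 7

7


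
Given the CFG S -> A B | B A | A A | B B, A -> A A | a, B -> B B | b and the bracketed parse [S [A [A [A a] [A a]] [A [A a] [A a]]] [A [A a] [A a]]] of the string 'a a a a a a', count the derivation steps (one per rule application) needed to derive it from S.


Every bracketed nonterminal node [X ...] in the tree is produced by exactly one rule application.
Reading the tree off as a leftmost derivation:
  Step 1: S  =>  A A   (applied S -> A A)
  Step 2: A A  =>  A A A   (applied A -> A A)
  Step 3: A A A  =>  A A A A   (applied A -> A A)
  Step 4: A A A A  =>  a A A A   (applied A -> a)
  Step 5: a A A A  =>  a a A A   (applied A -> a)
  Step 6: a a A A  =>  a a A A A   (applied A -> A A)
  Step 7: a a A A A  =>  a a a A A   (applied A -> a)
  Step 8: a a a A A  =>  a a a a A   (applied A -> a)
  Step 9: a a a a A  =>  a a a a A A   (applied A -> A A)
  Step 10: a a a a A A  =>  a a a a a A   (applied A -> a)
  Step 11: a a a a a A  =>  a a a a a a   (applied A -> a)
Final yield: a a a a a a
Total rewrite steps: 11

11


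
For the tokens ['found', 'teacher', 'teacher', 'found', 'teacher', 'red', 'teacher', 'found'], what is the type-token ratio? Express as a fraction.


Tokens: 8
Unique types: ('found', 'red', 'teacher') = 3
TTR = 3/8
Already in lowest terms.

3/8


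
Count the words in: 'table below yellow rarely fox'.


Counting words by splitting on spaces:
  Word 1: 'table'
  Word 2: 'below'
  Word 3: 'yellow'
  Word 4: 'rarely'
  Word 5: 'fox'
Total words: 5

5


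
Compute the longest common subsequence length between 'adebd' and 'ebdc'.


DP table for LCS of 'adebd' and 'ebdc':
       e  b  d  c
    0  0  0  0  0
  a 0  0  0  0  0
  d 0  0  0  1  1
  e 0  1  1  1  1
  b 0  1  2  2  2
  d 0  1  2  3  3
LCS: 'ebd'
LCS length = 3

3


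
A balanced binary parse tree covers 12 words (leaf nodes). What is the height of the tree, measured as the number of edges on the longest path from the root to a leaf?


In a balanced binary tree with n leaves the deepest leaf is ceil(log2(n)) edges below the root.
log2(12) = 3.5850
ceil(3.5850) = 4
height (edges) = 4

4


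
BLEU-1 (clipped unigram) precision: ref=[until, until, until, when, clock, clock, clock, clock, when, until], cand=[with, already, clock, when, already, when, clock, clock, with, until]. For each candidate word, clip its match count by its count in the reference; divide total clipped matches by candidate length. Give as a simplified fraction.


Reference word counts: {'clock': 4, 'until': 4, 'when': 2}
Checking each candidate word (with clipping):
  'with' -> not in reference -> no match (matches: 0)
  'already' -> not in reference -> no match (matches: 0)
  'clock' -> in reference (ref count 4, used 1/4) -> match (matches: 1)
  'when' -> in reference (ref count 2, used 1/2) -> match (matches: 2)
  'already' -> not in reference -> no match (matches: 2)
  'when' -> in reference (ref count 2, used 2/2) -> match (matches: 3)
  'clock' -> in reference (ref count 4, used 2/4) -> match (matches: 4)
  'clock' -> in reference (ref count 4, used 3/4) -> match (matches: 5)
  'with' -> not in reference -> no match (matches: 5)
  'until' -> in reference (ref count 4, used 1/4) -> match (matches: 6)
Clipped matches: 6, Candidate length: 10
Precision = 6/10 = 3/5

3/5


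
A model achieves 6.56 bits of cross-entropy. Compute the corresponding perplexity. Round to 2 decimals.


Perplexity formula: PP = 2^H
H = 6.56
PP = 2^6.56
Decompose: 2^6.56 = 2^6 * 2^0.56
2^6 = 64, 2^0.56 ~ 1.4742692
PP ~ 64 * 1.4742692 = 94.3532288
Rounded to 2 decimals: 94.35

94.35


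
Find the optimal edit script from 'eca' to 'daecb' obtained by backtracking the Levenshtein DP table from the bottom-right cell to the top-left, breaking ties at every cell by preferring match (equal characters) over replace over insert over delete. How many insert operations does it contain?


Edit distance = 3. Backtracking from cell (3, 5) with preference match > replace > insert > delete,
then listing the resulting alignment 'eca' -> 'daecb' left to right:
  Step 1: insert 'd' [insertion #1]
  Step 2: insert 'a' [insertion #2]
  Step 3: keep 'e'
  Step 4: keep 'c'
  Step 5: replace a->b
Total insertions: 2

2


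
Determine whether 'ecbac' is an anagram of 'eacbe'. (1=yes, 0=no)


Sort characters of 'ecbac': 'abcce'
Sort characters of 'eacbe': 'abcee'
Sorted forms differ -> they are NOT anagrams
Result: 0

0


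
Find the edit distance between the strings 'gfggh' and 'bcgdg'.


Building DP table for s1='gfggh' (len 5) and s2='bcgdg' (len 5):
       b  c  g  d  g
    0  1  2  3  4  5
  g 1  1  2  2  3  4
  f 2  2  2  3  3  4
  g 3  3  3  2  3  3
  g 4  4  4  3  3  3
  h 5  5  5  4  4  4
Edit distance = dp[5][5] = 4

4


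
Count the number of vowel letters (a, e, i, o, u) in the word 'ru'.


Scanning each character of 'ru':
  Position 1: 'r' -> consonant (running count: 0)
  Position 2: 'u' -> vowel (running count: 1)
Total vowels: 1

1


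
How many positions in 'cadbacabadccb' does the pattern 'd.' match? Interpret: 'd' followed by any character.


Pattern: d. means 'd' followed by any character.
Scanning 'cadbacabadccb' position-by-position:
  Pos 0: window 'ca' -> no
  Pos 1: window 'ad' -> no
  Pos 2: window 'db' -> MATCH
  Pos 3: window 'ba' -> no
  Pos 4: window 'ac' -> no
  Pos 5: window 'ca' -> no
  Pos 6: window 'ab' -> no
  Pos 7: window 'ba' -> no
  Pos 8: window 'ad' -> no
  Pos 9: window 'dc' -> MATCH
  Pos 10: window 'cc' -> no
  Pos 11: window 'cb' -> no
  Pos 12: window 'b' -> no
Total matches: 2

2


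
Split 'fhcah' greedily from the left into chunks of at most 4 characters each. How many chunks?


'fhcah' has 5 characters.
Chunking with max size 4:
  Chunk 1: 'fhca' (positions 0-3)
  Chunk 2: 'h' (positions 4-4)
Total chunks: ceil(5 / 4) = 2

2


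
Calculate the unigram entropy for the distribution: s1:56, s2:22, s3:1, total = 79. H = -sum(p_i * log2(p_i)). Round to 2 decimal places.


Computing entropy H = -sum(p_i * log2(p_i)):
  s1: p = 56/79 = 0.7089, -p*log2(p) = 0.3519
  s2: p = 22/79 = 0.2785, -p*log2(p) = 0.5136
  s3: p = 1/79 = 0.0127, -p*log2(p) = 0.0798
H = sum of terms = 0.9453
Rounded to 2 decimals: 0.95

0.95


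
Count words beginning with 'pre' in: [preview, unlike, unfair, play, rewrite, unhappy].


Checking each word for prefix 'pre':
  'preview' -> YES, starts with 'pre' (count: 1)
  'unlike' -> no (count: 1)
  'unfair' -> no (count: 1)
  'play' -> no (count: 1)
  'rewrite' -> no (count: 1)
  'unhappy' -> no (count: 1)
Total with prefix 'pre': 1

1


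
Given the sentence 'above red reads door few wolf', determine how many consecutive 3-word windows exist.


Word trigrams from [6] words:
  Trigram 1: (above red reads)
  Trigram 2: (red reads door)
  Trigram 3: (reads door few)
  Trigram 4: (door few wolf)
Total word trigrams: 6 - 2 = 4

4


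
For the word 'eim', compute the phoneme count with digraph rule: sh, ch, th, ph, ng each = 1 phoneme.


Parsing 'eim' greedily, digraphs first:
  'e' -> vowel phoneme (phonemes so far: 1)
  'i' -> vowel phoneme (phonemes so far: 2)
  'm' -> consonant phoneme (phonemes so far: 3)
Total phonemes: 3

3


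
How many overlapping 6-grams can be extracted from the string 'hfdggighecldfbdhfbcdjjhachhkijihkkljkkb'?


String 'hfdggighecldfbdhfbcdjjhachhkijihkkljkkb' has length L = 39.
Number of overlapping n-grams = L - n + 1
Substituting: 39 - 6 + 1 = 34

34


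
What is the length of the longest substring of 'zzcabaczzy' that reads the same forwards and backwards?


Scanning 'zzcabaczzy' for palindromic substrings.
Substring at positions 0-8: 'zzcabaczz'.
Check: reverse('zzcabaczz') = 'zzcabaczz' -> palindrome confirmed.
Neighbouring characters ('-' / 'y') break symmetry, so it cannot extend further.
No longer palindromic substring exists; longest length = 9

9


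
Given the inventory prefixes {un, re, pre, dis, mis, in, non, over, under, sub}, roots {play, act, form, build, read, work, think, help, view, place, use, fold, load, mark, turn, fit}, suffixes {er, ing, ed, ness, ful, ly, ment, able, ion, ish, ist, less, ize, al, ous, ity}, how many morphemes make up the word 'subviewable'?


Segmenting 'subviewable' against the inventory:
  'sub' -> prefix (morpheme 1)
  'view' -> root (morpheme 2)
  'able' -> suffix (morpheme 3)
Total morphemes: 3

3


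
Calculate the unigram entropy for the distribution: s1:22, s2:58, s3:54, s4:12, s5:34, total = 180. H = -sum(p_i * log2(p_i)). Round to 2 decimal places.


Computing entropy H = -sum(p_i * log2(p_i)):
  s1: p = 22/180 = 0.1222, -p*log2(p) = 0.3706
  s2: p = 58/180 = 0.3222, -p*log2(p) = 0.5265
  s3: p = 54/180 = 0.3000, -p*log2(p) = 0.5211
  s4: p = 12/180 = 0.0667, -p*log2(p) = 0.2605
  s5: p = 34/180 = 0.1889, -p*log2(p) = 0.4542
H = sum of terms = 2.1329
Rounded to 2 decimals: 2.13

2.13


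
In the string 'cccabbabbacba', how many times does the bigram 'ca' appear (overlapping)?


Scanning 'cccabbabbacba' for bigram 'ca':
  Position 0: 'cc' -> no
  Position 1: 'cc' -> no
  Position 2: 'ca' -> MATCH
  Position 3: 'ab' -> no
  Position 4: 'bb' -> no
  Position 5: 'ba' -> no
  Position 6: 'ab' -> no
  Position 7: 'bb' -> no
  Position 8: 'ba' -> no
  Position 9: 'ac' -> no
  Position 10: 'cb' -> no
  Position 11: 'ba' -> no
Total matches: 1

1


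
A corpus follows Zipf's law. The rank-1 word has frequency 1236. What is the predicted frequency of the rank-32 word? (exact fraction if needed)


Zipf's law: freq(rank) = f1 / rank
f1 = 1236, rank = 32
freq = 1236 / 32
GCD(1236, 32) = 4
Simplified: 309/8

309/8


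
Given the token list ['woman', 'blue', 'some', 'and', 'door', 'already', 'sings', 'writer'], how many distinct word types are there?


Listing all tokens and tracking unique types:
  Token 1: 'woman' -> NEW (unique so far: 1)
  Token 2: 'blue' -> NEW (unique so far: 2)
  Token 3: 'some' -> NEW (unique so far: 3)
  Token 4: 'and' -> NEW (unique so far: 4)
  Token 5: 'door' -> NEW (unique so far: 5)
  Token 6: 'already' -> NEW (unique so far: 6)
  Token 7: 'sings' -> NEW (unique so far: 7)
  Token 8: 'writer' -> NEW (unique so far: 8)
Unique types: ('already', 'and', 'blue', 'door', 'sings', 'some', 'woman', 'writer')
Vocabulary size: 8

8


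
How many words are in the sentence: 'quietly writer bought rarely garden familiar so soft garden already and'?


Counting words by splitting on spaces:
  Word 1: 'quietly'
  Word 2: 'writer'
  Word 3: 'bought'
  Word 4: 'rarely'
  Word 5: 'garden'
  Word 6: 'familiar'
  Word 7: 'so'
  Word 8: 'soft'
  Word 9: 'garden'
  Word 10: 'already'
  Word 11: 'and'
Total words: 11

11


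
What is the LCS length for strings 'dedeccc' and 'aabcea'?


DP table for LCS of 'dedeccc' and 'aabcea':
       a  a  b  c  e  a
    0  0  0  0  0  0  0
  d 0  0  0  0  0  0  0
  e 0  0  0  0  0  1  1
  d 0  0  0  0  0  1  1
  e 0  0  0  0  0  1  1
  c 0  0  0  0  1  1  1
  c 0  0  0  0  1  1  1
  c 0  0  0  0  1  1  1
LCS: 'e'
LCS length = 1

1


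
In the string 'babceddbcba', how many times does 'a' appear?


Scanning 'babceddbcba' for 'a':
  Position 1: 'a' -> MATCH (count: 1)
  Position 10: 'a' -> MATCH (count: 2)
Total occurrences of 'a': 2

2


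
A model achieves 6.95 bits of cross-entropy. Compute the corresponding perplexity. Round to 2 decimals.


Perplexity formula: PP = 2^H
H = 6.95
PP = 2^6.95
Decompose: 2^6.95 = 2^6 * 2^0.95
2^6 = 64, 2^0.95 ~ 1.9318727
PP ~ 64 * 1.9318727 = 123.6398528
Rounded to 2 decimals: 123.64

123.64


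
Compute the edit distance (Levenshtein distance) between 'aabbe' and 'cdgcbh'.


Building DP table for s1='aabbe' (len 5) and s2='cdgcbh' (len 6):
       c  d  g  c  b  h
    0  1  2  3  4  5  6
  a 1  1  2  3  4  5  6
  a 2  2  2  3  4  5  6
  b 3  3  3  3  4  4  5
  b 4  4  4  4  4  4  5
  e 5  5  5  5  5  5  5
Edit distance = dp[5][6] = 5

5


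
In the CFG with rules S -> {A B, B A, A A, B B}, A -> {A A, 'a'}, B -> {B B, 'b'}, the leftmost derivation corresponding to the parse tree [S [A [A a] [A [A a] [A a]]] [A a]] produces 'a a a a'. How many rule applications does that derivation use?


Every bracketed nonterminal node [X ...] in the tree is produced by exactly one rule application.
Reading the tree off as a leftmost derivation:
  Step 1: S  =>  A A   (applied S -> A A)
  Step 2: A A  =>  A A A   (applied A -> A A)
  Step 3: A A A  =>  a A A   (applied A -> a)
  Step 4: a A A  =>  a A A A   (applied A -> A A)
  Step 5: a A A A  =>  a a A A   (applied A -> a)
  Step 6: a a A A  =>  a a a A   (applied A -> a)
  Step 7: a a a A  =>  a a a a   (applied A -> a)
Final yield: a a a a
Total rewrite steps: 7

7


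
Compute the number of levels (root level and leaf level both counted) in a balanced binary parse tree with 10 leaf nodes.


In a balanced binary tree with n leaves the deepest leaf is ceil(log2(n)) edges below the root,
so counting node levels inclusive of root and leaves gives ceil(log2(n)) + 1 levels.
log2(10) = 3.3219
ceil(3.3219) = 4
levels = 4 + 1 = 5

5


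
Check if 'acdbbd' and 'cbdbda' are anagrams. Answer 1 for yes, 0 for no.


Sort characters of 'acdbbd': 'abbcdd'
Sort characters of 'cbdbda': 'abbcdd'
Sorted forms match -> they ARE anagrams
Result: 1

1


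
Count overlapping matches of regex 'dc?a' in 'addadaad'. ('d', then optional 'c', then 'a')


Pattern: dc?a means 'd', then optional 'c', then 'a'.
Scanning 'addadaad' position-by-position:
  Pos 0: window 'add' -> no
  Pos 1: window 'dda' -> no
  Pos 2: window 'dad' -> MATCH
  Pos 3: window 'ada' -> no
  Pos 4: window 'daa' -> MATCH
  Pos 5: window 'aad' -> no
  Pos 6: window 'ad' -> no
  Pos 7: window 'd' -> no
Total matches: 2

2


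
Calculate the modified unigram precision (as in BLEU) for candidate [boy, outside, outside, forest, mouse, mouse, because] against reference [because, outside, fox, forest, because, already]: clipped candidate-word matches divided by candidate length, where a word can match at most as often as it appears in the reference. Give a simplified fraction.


Reference word counts: {'already': 1, 'because': 2, 'forest': 1, 'fox': 1, 'outside': 1}
Checking each candidate word (with clipping):
  'boy' -> not in reference -> no match (matches: 0)
  'outside' -> in reference (ref count 1, used 1/1) -> match (matches: 1)
  'outside' -> ref count 1 already used up (1/1) -> clipped, no match (matches: 1)
  'forest' -> in reference (ref count 1, used 1/1) -> match (matches: 2)
  'mouse' -> not in reference -> no match (matches: 2)
  'mouse' -> not in reference -> no match (matches: 2)
  'because' -> in reference (ref count 2, used 1/2) -> match (matches: 3)
Clipped matches: 3, Candidate length: 7
Precision = 3/7

3/7


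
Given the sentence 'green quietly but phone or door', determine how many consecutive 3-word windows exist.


Word trigrams from [6] words:
  Trigram 1: (green quietly but)
  Trigram 2: (quietly but phone)
  Trigram 3: (but phone or)
  Trigram 4: (phone or door)
Total word trigrams: 6 - 2 = 4

4


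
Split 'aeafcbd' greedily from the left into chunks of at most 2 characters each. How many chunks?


'aeafcbd' has 7 characters.
Chunking with max size 2:
  Chunk 1: 'ae' (positions 0-1)
  Chunk 2: 'af' (positions 2-3)
  Chunk 3: 'cb' (positions 4-5)
  Chunk 4: 'd' (positions 6-6)
Total chunks: ceil(7 / 2) = 4

4
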